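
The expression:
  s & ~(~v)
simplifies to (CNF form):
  s & v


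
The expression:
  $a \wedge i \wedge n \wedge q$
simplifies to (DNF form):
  $a \wedge i \wedge n \wedge q$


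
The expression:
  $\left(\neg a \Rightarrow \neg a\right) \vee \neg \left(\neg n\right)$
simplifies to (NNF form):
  $\text{True}$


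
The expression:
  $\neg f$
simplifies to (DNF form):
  $\neg f$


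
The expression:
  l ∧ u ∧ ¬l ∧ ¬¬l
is never true.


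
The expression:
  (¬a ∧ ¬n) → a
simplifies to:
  a ∨ n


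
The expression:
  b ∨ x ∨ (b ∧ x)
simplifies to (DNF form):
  b ∨ x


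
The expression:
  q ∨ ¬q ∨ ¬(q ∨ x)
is always true.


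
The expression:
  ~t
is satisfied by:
  {t: False}


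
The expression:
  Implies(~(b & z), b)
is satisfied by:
  {b: True}


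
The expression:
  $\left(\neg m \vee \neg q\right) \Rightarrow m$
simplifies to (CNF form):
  $m$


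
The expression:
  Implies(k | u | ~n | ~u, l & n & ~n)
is never true.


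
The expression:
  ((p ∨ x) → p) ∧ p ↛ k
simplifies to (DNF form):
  p ∧ ¬k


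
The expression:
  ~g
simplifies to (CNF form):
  ~g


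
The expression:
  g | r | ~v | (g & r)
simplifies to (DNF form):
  g | r | ~v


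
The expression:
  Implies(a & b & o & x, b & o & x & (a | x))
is always true.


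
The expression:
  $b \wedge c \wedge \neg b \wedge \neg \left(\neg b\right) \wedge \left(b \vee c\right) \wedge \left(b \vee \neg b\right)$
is never true.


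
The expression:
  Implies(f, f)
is always true.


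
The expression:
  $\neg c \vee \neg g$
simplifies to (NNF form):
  $\neg c \vee \neg g$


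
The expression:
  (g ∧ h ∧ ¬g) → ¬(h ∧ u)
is always true.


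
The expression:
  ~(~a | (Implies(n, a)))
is never true.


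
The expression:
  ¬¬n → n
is always true.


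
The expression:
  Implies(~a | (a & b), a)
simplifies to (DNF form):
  a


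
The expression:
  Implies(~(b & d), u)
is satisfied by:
  {d: True, u: True, b: True}
  {d: True, u: True, b: False}
  {u: True, b: True, d: False}
  {u: True, b: False, d: False}
  {d: True, b: True, u: False}


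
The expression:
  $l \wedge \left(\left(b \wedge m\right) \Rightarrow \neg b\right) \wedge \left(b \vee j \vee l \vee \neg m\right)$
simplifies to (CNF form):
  $l \wedge \left(\neg b \vee \neg m\right)$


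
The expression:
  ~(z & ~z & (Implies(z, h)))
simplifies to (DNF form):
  True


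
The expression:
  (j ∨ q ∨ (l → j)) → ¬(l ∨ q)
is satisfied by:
  {q: False, l: False, j: False}
  {j: True, q: False, l: False}
  {l: True, q: False, j: False}


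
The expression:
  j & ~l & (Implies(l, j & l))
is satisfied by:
  {j: True, l: False}


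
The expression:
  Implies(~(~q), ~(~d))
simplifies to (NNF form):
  d | ~q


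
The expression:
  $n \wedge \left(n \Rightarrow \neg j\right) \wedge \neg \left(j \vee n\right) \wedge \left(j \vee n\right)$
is never true.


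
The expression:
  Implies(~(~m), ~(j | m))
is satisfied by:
  {m: False}


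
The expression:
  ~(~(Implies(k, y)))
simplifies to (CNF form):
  y | ~k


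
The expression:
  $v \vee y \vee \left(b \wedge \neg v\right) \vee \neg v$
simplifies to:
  $\text{True}$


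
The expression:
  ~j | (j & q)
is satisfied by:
  {q: True, j: False}
  {j: False, q: False}
  {j: True, q: True}


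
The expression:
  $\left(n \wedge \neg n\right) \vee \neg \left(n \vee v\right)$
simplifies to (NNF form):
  $\neg n \wedge \neg v$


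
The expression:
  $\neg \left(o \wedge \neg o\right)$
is always true.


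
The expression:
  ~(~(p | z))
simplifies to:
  p | z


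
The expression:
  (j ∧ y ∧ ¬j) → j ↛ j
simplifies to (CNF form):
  True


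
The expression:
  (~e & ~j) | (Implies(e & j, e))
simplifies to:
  True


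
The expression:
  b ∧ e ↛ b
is never true.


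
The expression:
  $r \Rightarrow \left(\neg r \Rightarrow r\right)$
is always true.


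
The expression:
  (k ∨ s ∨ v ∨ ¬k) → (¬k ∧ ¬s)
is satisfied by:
  {k: False, s: False}


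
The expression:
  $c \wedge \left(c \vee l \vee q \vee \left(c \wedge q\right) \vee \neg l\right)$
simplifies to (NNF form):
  $c$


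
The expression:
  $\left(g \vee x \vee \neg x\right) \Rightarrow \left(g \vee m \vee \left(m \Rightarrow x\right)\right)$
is always true.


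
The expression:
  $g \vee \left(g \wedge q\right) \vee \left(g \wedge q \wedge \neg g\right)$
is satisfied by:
  {g: True}


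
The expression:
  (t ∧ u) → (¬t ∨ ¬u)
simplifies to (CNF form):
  ¬t ∨ ¬u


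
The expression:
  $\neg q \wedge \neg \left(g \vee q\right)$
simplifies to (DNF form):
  $\neg g \wedge \neg q$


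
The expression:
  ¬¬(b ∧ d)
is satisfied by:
  {b: True, d: True}


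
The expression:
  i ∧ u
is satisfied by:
  {i: True, u: True}


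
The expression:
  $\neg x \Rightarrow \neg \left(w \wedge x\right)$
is always true.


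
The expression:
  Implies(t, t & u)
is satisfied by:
  {u: True, t: False}
  {t: False, u: False}
  {t: True, u: True}


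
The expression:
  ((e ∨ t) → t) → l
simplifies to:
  l ∨ (e ∧ ¬t)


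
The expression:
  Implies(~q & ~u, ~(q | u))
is always true.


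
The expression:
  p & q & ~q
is never true.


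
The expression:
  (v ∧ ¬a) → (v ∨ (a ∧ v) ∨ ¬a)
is always true.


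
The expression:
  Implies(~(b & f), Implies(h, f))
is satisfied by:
  {f: True, h: False}
  {h: False, f: False}
  {h: True, f: True}


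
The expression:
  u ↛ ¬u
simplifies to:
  u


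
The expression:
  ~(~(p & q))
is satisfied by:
  {p: True, q: True}


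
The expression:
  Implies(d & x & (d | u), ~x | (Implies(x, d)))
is always true.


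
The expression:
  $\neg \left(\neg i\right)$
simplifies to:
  $i$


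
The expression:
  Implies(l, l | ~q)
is always true.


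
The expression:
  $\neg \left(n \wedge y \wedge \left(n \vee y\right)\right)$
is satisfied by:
  {y: False, n: False}
  {n: True, y: False}
  {y: True, n: False}


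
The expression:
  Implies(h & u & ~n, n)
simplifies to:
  n | ~h | ~u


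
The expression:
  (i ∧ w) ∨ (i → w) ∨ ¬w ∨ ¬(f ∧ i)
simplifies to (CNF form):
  True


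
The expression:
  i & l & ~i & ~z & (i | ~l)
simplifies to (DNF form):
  False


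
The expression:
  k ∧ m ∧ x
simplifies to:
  k ∧ m ∧ x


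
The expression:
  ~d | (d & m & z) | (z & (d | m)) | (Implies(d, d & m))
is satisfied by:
  {z: True, m: True, d: False}
  {z: True, m: False, d: False}
  {m: True, z: False, d: False}
  {z: False, m: False, d: False}
  {d: True, z: True, m: True}
  {d: True, z: True, m: False}
  {d: True, m: True, z: False}


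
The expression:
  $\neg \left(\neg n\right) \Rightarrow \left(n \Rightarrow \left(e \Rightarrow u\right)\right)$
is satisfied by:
  {u: True, e: False, n: False}
  {e: False, n: False, u: False}
  {n: True, u: True, e: False}
  {n: True, e: False, u: False}
  {u: True, e: True, n: False}
  {e: True, u: False, n: False}
  {n: True, e: True, u: True}


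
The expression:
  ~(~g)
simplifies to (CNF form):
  g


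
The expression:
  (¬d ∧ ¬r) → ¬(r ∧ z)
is always true.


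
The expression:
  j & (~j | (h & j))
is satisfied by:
  {h: True, j: True}


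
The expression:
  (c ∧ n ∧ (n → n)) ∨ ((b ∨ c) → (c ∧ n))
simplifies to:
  (c ∧ n) ∨ (¬b ∧ ¬c)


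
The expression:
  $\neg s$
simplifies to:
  $\neg s$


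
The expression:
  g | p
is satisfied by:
  {g: True, p: True}
  {g: True, p: False}
  {p: True, g: False}


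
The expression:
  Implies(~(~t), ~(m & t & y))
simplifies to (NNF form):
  ~m | ~t | ~y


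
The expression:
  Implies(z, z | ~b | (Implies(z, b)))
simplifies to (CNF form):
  True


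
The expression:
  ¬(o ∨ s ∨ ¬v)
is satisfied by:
  {v: True, o: False, s: False}


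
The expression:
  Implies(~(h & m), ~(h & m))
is always true.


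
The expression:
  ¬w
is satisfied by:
  {w: False}


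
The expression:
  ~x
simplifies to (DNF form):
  ~x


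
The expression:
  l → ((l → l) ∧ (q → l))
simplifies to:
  True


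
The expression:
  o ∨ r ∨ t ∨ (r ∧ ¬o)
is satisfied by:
  {r: True, t: True, o: True}
  {r: True, t: True, o: False}
  {r: True, o: True, t: False}
  {r: True, o: False, t: False}
  {t: True, o: True, r: False}
  {t: True, o: False, r: False}
  {o: True, t: False, r: False}


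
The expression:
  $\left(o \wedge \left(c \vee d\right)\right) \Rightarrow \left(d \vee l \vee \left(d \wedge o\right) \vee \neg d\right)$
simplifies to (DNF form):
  $\text{True}$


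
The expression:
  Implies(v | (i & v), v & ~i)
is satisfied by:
  {v: False, i: False}
  {i: True, v: False}
  {v: True, i: False}


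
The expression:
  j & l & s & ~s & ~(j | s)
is never true.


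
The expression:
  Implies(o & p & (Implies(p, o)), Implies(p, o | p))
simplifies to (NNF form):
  True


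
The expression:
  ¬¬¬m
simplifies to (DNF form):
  ¬m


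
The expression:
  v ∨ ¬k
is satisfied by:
  {v: True, k: False}
  {k: False, v: False}
  {k: True, v: True}


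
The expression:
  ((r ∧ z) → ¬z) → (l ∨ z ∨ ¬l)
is always true.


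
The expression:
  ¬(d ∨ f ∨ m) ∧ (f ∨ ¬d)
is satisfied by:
  {d: False, f: False, m: False}


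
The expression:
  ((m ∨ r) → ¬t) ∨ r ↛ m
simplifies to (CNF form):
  ¬m ∨ ¬t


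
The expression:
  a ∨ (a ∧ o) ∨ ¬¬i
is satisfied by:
  {i: True, a: True}
  {i: True, a: False}
  {a: True, i: False}


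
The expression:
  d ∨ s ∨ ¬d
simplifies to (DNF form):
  True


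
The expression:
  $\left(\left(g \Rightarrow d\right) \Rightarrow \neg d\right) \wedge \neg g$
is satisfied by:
  {g: False, d: False}


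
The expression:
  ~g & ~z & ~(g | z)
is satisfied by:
  {g: False, z: False}


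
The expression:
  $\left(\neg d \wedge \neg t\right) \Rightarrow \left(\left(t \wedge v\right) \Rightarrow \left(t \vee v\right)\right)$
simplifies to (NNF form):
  $\text{True}$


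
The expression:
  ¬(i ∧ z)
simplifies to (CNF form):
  ¬i ∨ ¬z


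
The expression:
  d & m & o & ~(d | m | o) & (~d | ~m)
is never true.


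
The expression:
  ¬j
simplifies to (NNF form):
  ¬j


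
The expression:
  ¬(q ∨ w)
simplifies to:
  ¬q ∧ ¬w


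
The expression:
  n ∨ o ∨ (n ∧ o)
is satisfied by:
  {n: True, o: True}
  {n: True, o: False}
  {o: True, n: False}


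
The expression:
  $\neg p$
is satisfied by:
  {p: False}


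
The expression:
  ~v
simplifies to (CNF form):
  ~v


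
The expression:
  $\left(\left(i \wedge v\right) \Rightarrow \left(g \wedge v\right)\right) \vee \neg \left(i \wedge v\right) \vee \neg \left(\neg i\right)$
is always true.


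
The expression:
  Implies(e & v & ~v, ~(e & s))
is always true.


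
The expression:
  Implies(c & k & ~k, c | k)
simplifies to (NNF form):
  True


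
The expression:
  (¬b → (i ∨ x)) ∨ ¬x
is always true.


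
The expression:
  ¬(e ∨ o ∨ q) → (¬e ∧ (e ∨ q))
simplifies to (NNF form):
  e ∨ o ∨ q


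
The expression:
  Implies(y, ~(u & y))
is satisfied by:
  {u: False, y: False}
  {y: True, u: False}
  {u: True, y: False}


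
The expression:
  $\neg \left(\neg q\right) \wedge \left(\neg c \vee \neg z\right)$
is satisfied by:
  {q: True, c: False, z: False}
  {z: True, q: True, c: False}
  {c: True, q: True, z: False}


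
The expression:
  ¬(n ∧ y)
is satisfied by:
  {y: False, n: False}
  {n: True, y: False}
  {y: True, n: False}


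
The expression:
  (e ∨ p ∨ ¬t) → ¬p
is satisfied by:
  {p: False}


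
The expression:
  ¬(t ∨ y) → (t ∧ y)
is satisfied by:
  {y: True, t: True}
  {y: True, t: False}
  {t: True, y: False}


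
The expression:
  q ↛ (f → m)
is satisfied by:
  {f: True, q: True, m: False}


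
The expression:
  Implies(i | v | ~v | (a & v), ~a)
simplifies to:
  ~a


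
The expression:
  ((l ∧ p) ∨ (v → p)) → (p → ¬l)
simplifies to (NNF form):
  ¬l ∨ ¬p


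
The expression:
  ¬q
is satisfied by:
  {q: False}


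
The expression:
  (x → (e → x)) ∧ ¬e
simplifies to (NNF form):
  ¬e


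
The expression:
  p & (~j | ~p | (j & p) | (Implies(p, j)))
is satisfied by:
  {p: True}


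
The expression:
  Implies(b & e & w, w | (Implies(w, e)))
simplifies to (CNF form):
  True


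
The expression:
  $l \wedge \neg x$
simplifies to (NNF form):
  $l \wedge \neg x$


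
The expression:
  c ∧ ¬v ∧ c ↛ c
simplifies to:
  False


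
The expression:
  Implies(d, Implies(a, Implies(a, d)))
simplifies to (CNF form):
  True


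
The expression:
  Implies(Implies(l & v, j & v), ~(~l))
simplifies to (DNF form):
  l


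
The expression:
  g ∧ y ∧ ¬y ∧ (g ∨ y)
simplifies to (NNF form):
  False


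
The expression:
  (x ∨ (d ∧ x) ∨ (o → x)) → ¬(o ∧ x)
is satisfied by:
  {o: False, x: False}
  {x: True, o: False}
  {o: True, x: False}


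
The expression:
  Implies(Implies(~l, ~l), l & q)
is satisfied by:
  {q: True, l: True}


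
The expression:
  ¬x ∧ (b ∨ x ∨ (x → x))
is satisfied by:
  {x: False}


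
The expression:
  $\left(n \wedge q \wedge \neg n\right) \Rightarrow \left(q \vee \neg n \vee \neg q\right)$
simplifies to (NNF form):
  $\text{True}$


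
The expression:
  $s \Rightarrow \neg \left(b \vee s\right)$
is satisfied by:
  {s: False}


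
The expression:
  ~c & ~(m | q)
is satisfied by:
  {q: False, c: False, m: False}


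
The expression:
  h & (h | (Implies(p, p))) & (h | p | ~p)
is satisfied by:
  {h: True}


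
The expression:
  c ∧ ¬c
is never true.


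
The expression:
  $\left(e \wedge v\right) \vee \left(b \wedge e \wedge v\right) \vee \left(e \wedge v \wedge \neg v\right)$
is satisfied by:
  {e: True, v: True}


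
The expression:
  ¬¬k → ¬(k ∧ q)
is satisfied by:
  {k: False, q: False}
  {q: True, k: False}
  {k: True, q: False}


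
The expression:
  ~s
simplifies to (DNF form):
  ~s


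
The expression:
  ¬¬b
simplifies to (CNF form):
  b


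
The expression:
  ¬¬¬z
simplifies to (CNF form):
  ¬z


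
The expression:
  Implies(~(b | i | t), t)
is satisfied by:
  {i: True, b: True, t: True}
  {i: True, b: True, t: False}
  {i: True, t: True, b: False}
  {i: True, t: False, b: False}
  {b: True, t: True, i: False}
  {b: True, t: False, i: False}
  {t: True, b: False, i: False}


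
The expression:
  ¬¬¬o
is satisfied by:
  {o: False}


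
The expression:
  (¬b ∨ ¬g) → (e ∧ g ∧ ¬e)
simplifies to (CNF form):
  b ∧ g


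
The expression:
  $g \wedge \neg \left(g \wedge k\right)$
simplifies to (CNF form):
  $g \wedge \neg k$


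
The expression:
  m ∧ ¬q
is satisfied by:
  {m: True, q: False}


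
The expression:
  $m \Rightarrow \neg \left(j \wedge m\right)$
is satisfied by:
  {m: False, j: False}
  {j: True, m: False}
  {m: True, j: False}


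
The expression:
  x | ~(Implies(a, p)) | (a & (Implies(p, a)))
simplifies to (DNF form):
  a | x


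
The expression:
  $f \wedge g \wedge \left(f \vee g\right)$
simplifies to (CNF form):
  $f \wedge g$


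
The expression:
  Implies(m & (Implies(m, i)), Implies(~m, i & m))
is always true.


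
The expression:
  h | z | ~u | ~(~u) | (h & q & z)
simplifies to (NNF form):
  True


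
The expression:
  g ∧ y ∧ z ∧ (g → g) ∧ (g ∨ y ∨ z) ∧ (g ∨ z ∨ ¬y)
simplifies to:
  g ∧ y ∧ z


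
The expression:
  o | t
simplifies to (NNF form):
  o | t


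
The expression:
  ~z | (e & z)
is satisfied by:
  {e: True, z: False}
  {z: False, e: False}
  {z: True, e: True}


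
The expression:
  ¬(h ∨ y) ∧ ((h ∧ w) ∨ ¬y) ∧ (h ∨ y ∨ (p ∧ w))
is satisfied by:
  {p: True, w: True, y: False, h: False}


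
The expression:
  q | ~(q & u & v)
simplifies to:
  True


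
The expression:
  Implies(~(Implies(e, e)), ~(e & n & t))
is always true.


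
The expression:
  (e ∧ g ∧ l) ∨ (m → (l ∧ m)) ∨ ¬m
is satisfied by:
  {l: True, m: False}
  {m: False, l: False}
  {m: True, l: True}


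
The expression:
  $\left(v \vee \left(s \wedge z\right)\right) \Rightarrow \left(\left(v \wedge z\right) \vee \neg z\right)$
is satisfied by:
  {v: True, s: False, z: False}
  {s: False, z: False, v: False}
  {z: True, v: True, s: False}
  {z: True, s: False, v: False}
  {v: True, s: True, z: False}
  {s: True, v: False, z: False}
  {z: True, s: True, v: True}


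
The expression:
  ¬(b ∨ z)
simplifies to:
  ¬b ∧ ¬z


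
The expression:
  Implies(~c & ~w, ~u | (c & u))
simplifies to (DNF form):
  c | w | ~u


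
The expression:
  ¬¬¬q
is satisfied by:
  {q: False}


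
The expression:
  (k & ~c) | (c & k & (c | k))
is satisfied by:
  {k: True}


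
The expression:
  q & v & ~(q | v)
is never true.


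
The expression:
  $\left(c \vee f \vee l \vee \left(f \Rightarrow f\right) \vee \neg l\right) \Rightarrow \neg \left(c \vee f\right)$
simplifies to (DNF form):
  $\neg c \wedge \neg f$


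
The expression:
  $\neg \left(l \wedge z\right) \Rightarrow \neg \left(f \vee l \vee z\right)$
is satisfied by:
  {l: True, z: True, f: False}
  {f: True, l: True, z: True}
  {f: False, z: False, l: False}


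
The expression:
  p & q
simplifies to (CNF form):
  p & q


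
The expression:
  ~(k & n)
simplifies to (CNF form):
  ~k | ~n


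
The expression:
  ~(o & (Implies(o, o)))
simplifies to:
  ~o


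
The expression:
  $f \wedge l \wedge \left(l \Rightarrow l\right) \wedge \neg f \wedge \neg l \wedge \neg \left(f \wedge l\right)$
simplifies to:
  $\text{False}$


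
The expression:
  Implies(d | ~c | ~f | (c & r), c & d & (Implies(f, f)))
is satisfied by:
  {c: True, d: True, f: True, r: False}
  {c: True, d: True, f: False, r: False}
  {c: True, r: True, d: True, f: True}
  {c: True, r: True, d: True, f: False}
  {c: True, f: True, d: False, r: False}


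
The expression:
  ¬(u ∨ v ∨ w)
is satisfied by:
  {u: False, v: False, w: False}


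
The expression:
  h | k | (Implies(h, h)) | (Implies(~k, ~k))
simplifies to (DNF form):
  True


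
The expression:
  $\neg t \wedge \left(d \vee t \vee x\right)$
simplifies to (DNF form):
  $\left(d \wedge \neg t\right) \vee \left(x \wedge \neg t\right)$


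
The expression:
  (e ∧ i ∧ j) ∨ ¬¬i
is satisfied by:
  {i: True}


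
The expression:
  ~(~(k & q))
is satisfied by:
  {q: True, k: True}


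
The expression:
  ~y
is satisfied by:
  {y: False}


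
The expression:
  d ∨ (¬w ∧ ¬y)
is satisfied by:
  {d: True, y: False, w: False}
  {d: True, w: True, y: False}
  {d: True, y: True, w: False}
  {d: True, w: True, y: True}
  {w: False, y: False, d: False}


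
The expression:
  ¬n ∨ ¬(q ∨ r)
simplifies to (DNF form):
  (¬q ∧ ¬r) ∨ ¬n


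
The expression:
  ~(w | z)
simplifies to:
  ~w & ~z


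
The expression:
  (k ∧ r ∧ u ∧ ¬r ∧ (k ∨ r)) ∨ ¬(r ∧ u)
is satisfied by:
  {u: False, r: False}
  {r: True, u: False}
  {u: True, r: False}


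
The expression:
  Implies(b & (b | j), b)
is always true.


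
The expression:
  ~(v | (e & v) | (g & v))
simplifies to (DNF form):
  ~v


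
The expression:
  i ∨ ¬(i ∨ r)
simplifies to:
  i ∨ ¬r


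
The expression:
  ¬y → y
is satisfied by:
  {y: True}


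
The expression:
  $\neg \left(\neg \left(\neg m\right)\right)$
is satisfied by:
  {m: False}


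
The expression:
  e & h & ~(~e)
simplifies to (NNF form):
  e & h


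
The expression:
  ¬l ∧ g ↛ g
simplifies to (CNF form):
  False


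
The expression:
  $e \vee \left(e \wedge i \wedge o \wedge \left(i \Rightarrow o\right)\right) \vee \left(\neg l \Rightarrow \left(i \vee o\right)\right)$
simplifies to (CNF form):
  $e \vee i \vee l \vee o$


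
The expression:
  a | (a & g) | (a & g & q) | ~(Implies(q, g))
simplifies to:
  a | (q & ~g)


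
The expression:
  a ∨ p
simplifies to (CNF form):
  a ∨ p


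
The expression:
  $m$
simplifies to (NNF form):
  $m$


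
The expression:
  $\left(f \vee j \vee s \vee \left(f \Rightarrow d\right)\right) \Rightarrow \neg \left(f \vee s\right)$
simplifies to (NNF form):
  $\neg f \wedge \neg s$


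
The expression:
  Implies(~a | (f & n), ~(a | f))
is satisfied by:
  {a: True, f: False, n: False}
  {a: False, f: False, n: False}
  {n: True, a: True, f: False}
  {n: True, a: False, f: False}
  {f: True, a: True, n: False}


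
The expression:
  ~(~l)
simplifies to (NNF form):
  l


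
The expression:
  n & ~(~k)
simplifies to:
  k & n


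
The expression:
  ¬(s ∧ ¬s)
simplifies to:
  True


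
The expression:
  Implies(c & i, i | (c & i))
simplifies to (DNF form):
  True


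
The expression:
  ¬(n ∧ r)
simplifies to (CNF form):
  ¬n ∨ ¬r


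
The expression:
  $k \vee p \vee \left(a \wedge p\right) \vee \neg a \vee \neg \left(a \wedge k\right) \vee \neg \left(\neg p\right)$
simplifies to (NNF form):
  $\text{True}$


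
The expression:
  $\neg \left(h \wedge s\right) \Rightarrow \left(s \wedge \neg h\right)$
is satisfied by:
  {s: True}


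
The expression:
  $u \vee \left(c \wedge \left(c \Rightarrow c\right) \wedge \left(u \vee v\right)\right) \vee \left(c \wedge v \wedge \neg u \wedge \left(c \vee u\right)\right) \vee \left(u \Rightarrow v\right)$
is always true.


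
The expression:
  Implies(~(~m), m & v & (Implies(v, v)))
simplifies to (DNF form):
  v | ~m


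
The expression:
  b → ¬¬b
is always true.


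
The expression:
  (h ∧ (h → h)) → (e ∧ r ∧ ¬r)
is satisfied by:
  {h: False}


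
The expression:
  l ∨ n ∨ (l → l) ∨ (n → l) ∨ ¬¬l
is always true.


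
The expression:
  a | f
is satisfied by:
  {a: True, f: True}
  {a: True, f: False}
  {f: True, a: False}


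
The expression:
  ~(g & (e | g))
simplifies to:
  ~g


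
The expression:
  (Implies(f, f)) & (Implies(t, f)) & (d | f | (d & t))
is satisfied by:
  {f: True, d: True, t: False}
  {f: True, d: False, t: False}
  {t: True, f: True, d: True}
  {t: True, f: True, d: False}
  {d: True, t: False, f: False}


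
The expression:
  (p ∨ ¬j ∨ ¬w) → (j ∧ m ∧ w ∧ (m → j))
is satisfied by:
  {m: True, j: True, w: True, p: False}
  {j: True, w: True, m: False, p: False}
  {m: True, p: True, j: True, w: True}


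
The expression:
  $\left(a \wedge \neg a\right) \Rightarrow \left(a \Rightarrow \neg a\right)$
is always true.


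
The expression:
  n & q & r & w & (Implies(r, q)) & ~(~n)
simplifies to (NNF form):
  n & q & r & w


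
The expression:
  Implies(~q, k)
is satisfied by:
  {k: True, q: True}
  {k: True, q: False}
  {q: True, k: False}


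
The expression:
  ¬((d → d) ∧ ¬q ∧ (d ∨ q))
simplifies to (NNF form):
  q ∨ ¬d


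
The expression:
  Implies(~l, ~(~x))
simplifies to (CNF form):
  l | x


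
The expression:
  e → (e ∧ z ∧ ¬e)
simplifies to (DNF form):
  ¬e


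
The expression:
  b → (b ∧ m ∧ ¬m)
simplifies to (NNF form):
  ¬b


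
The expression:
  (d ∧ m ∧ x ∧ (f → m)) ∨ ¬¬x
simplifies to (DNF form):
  x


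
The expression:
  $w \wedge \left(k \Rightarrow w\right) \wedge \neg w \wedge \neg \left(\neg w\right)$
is never true.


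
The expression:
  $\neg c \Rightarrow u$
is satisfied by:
  {c: True, u: True}
  {c: True, u: False}
  {u: True, c: False}


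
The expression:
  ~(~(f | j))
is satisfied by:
  {f: True, j: True}
  {f: True, j: False}
  {j: True, f: False}


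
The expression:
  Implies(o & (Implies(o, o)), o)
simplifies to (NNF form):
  True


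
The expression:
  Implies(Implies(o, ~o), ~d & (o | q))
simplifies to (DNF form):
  o | (q & ~d)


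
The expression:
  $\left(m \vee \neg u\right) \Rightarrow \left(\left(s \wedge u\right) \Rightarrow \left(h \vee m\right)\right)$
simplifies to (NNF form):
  $\text{True}$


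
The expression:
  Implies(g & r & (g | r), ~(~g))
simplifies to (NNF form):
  True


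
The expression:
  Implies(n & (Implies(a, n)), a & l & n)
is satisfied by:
  {l: True, a: True, n: False}
  {l: True, a: False, n: False}
  {a: True, l: False, n: False}
  {l: False, a: False, n: False}
  {n: True, l: True, a: True}


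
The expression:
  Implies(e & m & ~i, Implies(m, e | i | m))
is always true.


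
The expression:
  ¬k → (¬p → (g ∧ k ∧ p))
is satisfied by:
  {k: True, p: True}
  {k: True, p: False}
  {p: True, k: False}


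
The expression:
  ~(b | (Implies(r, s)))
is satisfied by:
  {r: True, b: False, s: False}


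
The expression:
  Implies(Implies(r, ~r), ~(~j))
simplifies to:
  j | r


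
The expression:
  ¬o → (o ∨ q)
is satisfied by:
  {q: True, o: True}
  {q: True, o: False}
  {o: True, q: False}


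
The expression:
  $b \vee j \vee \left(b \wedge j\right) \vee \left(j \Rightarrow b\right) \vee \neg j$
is always true.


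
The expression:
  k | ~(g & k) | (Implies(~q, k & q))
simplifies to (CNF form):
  True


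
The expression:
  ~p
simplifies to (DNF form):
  ~p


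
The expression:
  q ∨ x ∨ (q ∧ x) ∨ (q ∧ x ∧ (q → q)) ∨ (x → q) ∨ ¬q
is always true.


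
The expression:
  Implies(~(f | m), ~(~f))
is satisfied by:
  {m: True, f: True}
  {m: True, f: False}
  {f: True, m: False}


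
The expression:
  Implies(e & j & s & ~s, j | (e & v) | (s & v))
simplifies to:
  True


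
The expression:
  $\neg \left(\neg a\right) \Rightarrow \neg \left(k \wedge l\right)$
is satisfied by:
  {l: False, k: False, a: False}
  {a: True, l: False, k: False}
  {k: True, l: False, a: False}
  {a: True, k: True, l: False}
  {l: True, a: False, k: False}
  {a: True, l: True, k: False}
  {k: True, l: True, a: False}


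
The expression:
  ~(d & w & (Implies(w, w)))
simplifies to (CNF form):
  ~d | ~w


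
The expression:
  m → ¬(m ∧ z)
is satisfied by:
  {m: False, z: False}
  {z: True, m: False}
  {m: True, z: False}


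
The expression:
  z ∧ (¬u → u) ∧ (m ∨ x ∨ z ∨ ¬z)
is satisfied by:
  {z: True, u: True}


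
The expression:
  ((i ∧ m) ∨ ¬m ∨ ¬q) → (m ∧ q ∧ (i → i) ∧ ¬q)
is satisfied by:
  {m: True, q: True, i: False}


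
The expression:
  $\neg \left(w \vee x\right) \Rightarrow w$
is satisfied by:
  {x: True, w: True}
  {x: True, w: False}
  {w: True, x: False}


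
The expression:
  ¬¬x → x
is always true.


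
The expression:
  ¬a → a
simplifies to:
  a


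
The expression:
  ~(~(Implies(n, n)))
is always true.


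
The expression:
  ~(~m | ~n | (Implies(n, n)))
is never true.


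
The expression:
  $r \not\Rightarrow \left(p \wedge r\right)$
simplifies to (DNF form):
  $r \wedge \neg p$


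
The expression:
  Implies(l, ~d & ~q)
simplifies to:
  ~l | (~d & ~q)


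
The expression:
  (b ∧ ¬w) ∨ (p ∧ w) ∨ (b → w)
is always true.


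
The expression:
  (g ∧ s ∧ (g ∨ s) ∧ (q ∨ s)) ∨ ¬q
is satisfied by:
  {g: True, s: True, q: False}
  {g: True, s: False, q: False}
  {s: True, g: False, q: False}
  {g: False, s: False, q: False}
  {q: True, g: True, s: True}


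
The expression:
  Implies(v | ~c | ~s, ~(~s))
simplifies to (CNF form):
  s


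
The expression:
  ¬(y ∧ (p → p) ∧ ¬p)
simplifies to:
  p ∨ ¬y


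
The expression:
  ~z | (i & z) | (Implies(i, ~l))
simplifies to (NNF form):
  True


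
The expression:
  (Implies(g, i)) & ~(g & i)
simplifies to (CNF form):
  ~g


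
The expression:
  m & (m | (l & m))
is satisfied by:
  {m: True}


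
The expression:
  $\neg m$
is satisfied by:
  {m: False}


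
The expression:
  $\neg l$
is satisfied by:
  {l: False}


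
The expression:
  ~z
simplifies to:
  ~z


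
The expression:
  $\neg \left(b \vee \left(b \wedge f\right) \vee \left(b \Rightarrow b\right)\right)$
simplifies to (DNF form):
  $\text{False}$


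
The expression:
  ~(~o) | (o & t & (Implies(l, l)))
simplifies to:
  o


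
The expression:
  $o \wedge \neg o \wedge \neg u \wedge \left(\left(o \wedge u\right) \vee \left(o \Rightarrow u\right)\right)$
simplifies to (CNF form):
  $\text{False}$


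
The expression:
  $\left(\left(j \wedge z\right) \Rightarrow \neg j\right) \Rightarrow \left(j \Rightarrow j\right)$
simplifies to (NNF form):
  $\text{True}$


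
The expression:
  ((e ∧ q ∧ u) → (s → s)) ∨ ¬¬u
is always true.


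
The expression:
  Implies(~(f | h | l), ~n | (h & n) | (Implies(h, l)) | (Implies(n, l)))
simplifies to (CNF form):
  True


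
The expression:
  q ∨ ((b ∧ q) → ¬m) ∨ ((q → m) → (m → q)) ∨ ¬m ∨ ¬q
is always true.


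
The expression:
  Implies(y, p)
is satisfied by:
  {p: True, y: False}
  {y: False, p: False}
  {y: True, p: True}


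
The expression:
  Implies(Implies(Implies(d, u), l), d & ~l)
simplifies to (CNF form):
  ~l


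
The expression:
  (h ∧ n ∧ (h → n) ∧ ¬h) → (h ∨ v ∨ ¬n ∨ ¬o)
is always true.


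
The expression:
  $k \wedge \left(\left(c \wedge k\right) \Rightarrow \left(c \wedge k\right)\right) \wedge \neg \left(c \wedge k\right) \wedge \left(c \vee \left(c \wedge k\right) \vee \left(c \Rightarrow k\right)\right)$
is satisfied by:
  {k: True, c: False}


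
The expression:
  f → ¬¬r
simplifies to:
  r ∨ ¬f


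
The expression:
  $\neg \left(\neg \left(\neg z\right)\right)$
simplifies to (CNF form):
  $\neg z$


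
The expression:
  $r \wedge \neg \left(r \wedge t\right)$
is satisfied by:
  {r: True, t: False}


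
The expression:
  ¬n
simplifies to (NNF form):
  ¬n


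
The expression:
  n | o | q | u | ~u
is always true.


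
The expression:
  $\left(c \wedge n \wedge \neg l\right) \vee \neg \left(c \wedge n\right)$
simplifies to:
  $\neg c \vee \neg l \vee \neg n$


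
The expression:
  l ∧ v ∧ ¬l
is never true.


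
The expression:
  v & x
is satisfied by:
  {x: True, v: True}


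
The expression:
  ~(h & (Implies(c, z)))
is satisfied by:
  {c: True, z: False, h: False}
  {z: False, h: False, c: False}
  {c: True, z: True, h: False}
  {z: True, c: False, h: False}
  {h: True, c: True, z: False}


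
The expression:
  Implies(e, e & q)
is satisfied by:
  {q: True, e: False}
  {e: False, q: False}
  {e: True, q: True}


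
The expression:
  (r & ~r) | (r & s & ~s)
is never true.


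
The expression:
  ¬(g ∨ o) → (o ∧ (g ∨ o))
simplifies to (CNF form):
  g ∨ o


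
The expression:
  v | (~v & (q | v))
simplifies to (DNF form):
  q | v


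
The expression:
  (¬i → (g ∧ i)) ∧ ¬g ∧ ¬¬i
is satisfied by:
  {i: True, g: False}


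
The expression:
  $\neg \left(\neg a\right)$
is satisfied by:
  {a: True}


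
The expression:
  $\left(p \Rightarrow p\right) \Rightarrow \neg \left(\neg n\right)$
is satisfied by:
  {n: True}


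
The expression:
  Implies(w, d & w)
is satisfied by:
  {d: True, w: False}
  {w: False, d: False}
  {w: True, d: True}


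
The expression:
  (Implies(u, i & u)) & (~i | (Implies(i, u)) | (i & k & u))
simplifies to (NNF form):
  (i & u) | (~i & ~u)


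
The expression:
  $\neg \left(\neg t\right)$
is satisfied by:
  {t: True}


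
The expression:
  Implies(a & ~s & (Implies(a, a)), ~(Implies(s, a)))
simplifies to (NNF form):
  s | ~a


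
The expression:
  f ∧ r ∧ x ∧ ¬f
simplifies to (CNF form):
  False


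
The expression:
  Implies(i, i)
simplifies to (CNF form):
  True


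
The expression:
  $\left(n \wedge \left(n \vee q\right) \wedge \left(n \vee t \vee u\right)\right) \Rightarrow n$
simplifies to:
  $\text{True}$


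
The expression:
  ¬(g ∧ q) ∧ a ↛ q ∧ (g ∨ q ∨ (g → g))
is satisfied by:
  {a: True, q: False}


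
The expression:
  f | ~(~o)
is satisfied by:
  {o: True, f: True}
  {o: True, f: False}
  {f: True, o: False}


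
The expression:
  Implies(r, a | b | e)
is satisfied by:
  {a: True, b: True, e: True, r: False}
  {a: True, b: True, e: False, r: False}
  {a: True, e: True, b: False, r: False}
  {a: True, e: False, b: False, r: False}
  {b: True, e: True, a: False, r: False}
  {b: True, a: False, e: False, r: False}
  {b: False, e: True, a: False, r: False}
  {b: False, a: False, e: False, r: False}
  {a: True, r: True, b: True, e: True}
  {a: True, r: True, b: True, e: False}
  {a: True, r: True, e: True, b: False}
  {a: True, r: True, e: False, b: False}
  {r: True, b: True, e: True, a: False}
  {r: True, b: True, e: False, a: False}
  {r: True, e: True, b: False, a: False}


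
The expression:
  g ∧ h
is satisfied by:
  {h: True, g: True}


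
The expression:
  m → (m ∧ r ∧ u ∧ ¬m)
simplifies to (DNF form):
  ¬m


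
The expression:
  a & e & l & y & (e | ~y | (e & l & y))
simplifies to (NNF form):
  a & e & l & y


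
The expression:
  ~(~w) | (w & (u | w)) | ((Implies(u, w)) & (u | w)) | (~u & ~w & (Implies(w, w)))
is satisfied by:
  {w: True, u: False}
  {u: False, w: False}
  {u: True, w: True}


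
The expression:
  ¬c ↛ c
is always true.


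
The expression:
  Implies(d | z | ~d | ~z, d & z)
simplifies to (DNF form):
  d & z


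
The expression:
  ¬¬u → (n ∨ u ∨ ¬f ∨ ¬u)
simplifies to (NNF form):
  True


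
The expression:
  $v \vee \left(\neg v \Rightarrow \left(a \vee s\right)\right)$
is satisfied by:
  {a: True, v: True, s: True}
  {a: True, v: True, s: False}
  {a: True, s: True, v: False}
  {a: True, s: False, v: False}
  {v: True, s: True, a: False}
  {v: True, s: False, a: False}
  {s: True, v: False, a: False}


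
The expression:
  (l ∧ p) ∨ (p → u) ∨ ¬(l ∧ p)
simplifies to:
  True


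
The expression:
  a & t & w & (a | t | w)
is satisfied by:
  {t: True, a: True, w: True}


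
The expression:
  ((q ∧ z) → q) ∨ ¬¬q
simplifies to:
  True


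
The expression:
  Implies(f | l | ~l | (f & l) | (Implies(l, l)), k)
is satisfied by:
  {k: True}


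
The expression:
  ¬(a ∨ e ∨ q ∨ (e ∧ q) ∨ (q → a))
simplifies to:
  False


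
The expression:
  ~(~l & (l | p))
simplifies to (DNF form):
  l | ~p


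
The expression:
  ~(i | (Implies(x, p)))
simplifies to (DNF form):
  x & ~i & ~p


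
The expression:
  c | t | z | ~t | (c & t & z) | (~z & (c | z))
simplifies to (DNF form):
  True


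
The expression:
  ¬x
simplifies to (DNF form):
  ¬x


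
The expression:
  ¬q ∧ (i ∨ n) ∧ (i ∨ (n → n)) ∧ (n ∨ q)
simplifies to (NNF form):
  n ∧ ¬q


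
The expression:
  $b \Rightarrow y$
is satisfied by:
  {y: True, b: False}
  {b: False, y: False}
  {b: True, y: True}


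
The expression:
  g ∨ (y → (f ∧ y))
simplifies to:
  f ∨ g ∨ ¬y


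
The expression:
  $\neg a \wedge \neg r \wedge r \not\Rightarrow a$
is never true.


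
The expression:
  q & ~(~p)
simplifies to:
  p & q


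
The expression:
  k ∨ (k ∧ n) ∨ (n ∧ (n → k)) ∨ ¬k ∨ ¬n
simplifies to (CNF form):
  True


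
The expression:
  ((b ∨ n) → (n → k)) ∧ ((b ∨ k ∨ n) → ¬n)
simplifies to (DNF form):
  ¬n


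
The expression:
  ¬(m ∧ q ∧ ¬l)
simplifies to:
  l ∨ ¬m ∨ ¬q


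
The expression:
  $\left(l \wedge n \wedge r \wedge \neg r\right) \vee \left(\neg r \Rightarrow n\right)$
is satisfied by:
  {r: True, n: True}
  {r: True, n: False}
  {n: True, r: False}


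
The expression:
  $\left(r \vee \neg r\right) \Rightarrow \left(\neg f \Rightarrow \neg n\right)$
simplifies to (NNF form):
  $f \vee \neg n$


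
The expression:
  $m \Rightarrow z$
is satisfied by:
  {z: True, m: False}
  {m: False, z: False}
  {m: True, z: True}


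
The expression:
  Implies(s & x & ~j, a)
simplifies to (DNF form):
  a | j | ~s | ~x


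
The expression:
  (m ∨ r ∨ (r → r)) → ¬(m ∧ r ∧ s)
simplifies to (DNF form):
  ¬m ∨ ¬r ∨ ¬s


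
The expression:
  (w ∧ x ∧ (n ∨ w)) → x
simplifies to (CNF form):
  True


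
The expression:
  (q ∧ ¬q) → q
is always true.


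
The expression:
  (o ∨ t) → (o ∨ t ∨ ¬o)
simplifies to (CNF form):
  True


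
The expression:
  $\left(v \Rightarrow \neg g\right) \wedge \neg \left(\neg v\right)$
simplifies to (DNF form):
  $v \wedge \neg g$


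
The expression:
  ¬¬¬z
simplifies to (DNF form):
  ¬z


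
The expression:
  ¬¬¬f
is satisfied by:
  {f: False}


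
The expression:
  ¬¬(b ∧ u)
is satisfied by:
  {u: True, b: True}


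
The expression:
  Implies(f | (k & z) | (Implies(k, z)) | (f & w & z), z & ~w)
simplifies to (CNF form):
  (k | z) & (z | ~f) & (~w | ~z)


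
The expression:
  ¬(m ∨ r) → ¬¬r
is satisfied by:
  {r: True, m: True}
  {r: True, m: False}
  {m: True, r: False}


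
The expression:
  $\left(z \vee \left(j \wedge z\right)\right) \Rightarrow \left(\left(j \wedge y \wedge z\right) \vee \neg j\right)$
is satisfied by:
  {y: True, z: False, j: False}
  {z: False, j: False, y: False}
  {j: True, y: True, z: False}
  {j: True, z: False, y: False}
  {y: True, z: True, j: False}
  {z: True, y: False, j: False}
  {j: True, z: True, y: True}


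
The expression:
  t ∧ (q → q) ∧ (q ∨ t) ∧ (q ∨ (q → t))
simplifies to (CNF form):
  t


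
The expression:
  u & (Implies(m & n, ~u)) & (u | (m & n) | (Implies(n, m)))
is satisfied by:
  {u: True, m: False, n: False}
  {u: True, n: True, m: False}
  {u: True, m: True, n: False}


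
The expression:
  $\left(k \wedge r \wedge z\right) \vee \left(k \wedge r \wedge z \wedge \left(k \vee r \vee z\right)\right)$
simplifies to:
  $k \wedge r \wedge z$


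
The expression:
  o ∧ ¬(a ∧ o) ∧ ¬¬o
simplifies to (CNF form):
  o ∧ ¬a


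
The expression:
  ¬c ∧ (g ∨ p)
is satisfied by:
  {g: True, p: True, c: False}
  {g: True, p: False, c: False}
  {p: True, g: False, c: False}
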